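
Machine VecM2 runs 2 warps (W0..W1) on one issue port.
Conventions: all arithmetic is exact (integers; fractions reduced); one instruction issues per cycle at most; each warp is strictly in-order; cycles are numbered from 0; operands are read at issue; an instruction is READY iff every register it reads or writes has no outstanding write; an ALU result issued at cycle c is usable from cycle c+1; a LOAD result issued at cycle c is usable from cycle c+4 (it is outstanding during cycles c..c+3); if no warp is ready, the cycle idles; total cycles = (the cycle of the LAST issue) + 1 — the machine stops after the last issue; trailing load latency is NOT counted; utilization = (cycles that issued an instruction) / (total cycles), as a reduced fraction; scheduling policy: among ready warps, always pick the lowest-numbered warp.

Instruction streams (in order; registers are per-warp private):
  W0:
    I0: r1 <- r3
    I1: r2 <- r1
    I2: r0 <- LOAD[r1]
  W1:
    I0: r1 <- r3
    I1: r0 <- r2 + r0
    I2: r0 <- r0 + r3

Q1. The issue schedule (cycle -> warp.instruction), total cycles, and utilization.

cycle 0: W0.I0
cycle 1: W0.I1
cycle 2: W0.I2
cycle 3: W1.I0
cycle 4: W1.I1
cycle 5: W1.I2

Answer: 6 cycles, utilization 1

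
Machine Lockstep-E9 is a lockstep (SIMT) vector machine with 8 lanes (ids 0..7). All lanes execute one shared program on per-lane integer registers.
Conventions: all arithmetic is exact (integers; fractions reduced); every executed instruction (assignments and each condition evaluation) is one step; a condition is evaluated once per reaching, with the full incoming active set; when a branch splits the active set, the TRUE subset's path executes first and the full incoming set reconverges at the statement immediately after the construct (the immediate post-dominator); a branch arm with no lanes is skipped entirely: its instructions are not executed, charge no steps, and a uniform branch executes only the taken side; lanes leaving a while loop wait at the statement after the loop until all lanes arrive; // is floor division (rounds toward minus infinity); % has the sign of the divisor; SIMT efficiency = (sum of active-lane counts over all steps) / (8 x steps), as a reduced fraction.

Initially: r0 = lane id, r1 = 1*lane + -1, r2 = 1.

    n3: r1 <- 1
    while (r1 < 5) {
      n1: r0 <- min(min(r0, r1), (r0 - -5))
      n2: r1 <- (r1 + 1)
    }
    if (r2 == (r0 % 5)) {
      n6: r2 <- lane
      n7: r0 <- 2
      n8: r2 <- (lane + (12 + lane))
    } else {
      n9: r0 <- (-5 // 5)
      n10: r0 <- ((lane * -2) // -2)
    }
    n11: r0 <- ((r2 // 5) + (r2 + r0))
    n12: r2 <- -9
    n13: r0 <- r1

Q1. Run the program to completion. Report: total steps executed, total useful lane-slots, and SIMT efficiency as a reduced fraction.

Answer: 23 steps, 167 useful, 167/184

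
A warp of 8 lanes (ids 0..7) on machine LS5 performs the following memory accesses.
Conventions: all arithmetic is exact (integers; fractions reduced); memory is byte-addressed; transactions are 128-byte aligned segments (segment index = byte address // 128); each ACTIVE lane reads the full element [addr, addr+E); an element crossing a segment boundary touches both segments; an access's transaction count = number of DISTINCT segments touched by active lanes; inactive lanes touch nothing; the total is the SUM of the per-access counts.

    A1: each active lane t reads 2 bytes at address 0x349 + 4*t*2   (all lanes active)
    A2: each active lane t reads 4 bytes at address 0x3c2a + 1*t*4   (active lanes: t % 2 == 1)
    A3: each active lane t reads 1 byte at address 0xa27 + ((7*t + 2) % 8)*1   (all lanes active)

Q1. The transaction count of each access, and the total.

A1: 2 transactions
A2: 1 transaction
A3: 1 transaction

Answer: 2,1,1; total 4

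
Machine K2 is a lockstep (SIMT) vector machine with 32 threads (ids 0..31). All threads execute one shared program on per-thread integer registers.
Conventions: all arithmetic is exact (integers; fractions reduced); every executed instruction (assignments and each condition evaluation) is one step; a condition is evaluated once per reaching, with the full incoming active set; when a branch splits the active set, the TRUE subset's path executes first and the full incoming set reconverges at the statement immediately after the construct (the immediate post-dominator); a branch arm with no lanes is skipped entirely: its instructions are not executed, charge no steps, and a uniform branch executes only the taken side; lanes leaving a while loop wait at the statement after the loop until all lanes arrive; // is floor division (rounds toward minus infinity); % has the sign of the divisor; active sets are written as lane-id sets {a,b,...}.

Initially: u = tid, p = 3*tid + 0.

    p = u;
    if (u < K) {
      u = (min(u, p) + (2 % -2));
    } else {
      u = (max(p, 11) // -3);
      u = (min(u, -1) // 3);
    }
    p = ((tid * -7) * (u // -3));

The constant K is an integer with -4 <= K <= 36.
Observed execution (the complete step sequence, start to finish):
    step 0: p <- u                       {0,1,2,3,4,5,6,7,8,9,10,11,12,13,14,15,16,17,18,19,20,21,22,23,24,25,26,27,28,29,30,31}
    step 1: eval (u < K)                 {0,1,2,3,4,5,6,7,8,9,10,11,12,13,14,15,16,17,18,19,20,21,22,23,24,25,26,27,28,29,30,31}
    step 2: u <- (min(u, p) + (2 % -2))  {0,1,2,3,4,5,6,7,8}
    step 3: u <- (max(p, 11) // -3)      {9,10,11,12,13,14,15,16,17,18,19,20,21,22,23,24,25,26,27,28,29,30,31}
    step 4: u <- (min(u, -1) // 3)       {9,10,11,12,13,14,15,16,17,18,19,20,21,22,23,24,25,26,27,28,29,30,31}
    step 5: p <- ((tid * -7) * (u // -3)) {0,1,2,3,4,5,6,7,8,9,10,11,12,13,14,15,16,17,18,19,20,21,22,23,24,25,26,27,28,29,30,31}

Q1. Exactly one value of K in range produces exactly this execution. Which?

Answer: K = 9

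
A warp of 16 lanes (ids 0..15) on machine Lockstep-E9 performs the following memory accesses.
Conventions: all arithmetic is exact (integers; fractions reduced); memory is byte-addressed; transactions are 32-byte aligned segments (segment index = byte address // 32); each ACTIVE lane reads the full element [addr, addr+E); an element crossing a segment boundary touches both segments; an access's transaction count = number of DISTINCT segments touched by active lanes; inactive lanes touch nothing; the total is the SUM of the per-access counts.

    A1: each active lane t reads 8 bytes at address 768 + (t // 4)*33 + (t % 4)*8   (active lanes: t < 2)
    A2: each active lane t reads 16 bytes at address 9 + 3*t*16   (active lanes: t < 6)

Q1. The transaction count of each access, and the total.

A1: 1 transaction
A2: 9 transactions

Answer: 1,9; total 10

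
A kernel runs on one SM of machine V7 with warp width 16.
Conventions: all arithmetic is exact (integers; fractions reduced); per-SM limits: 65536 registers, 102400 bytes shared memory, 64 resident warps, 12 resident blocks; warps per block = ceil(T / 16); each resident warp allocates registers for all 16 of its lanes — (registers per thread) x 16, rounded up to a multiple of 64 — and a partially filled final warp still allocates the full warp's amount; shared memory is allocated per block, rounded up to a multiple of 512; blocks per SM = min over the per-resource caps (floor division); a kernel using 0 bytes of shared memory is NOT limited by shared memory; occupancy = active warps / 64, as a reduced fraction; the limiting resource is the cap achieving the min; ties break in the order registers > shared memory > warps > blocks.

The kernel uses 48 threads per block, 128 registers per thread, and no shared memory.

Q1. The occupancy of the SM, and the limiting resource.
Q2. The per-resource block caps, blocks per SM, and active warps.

Answer: occupancy 15/32, limited by registers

registers: 10 blocks
shared memory: no limit (kernel uses none)
warps: 21 blocks
blocks: 12 blocks

Answer: 10 blocks, 30 active warps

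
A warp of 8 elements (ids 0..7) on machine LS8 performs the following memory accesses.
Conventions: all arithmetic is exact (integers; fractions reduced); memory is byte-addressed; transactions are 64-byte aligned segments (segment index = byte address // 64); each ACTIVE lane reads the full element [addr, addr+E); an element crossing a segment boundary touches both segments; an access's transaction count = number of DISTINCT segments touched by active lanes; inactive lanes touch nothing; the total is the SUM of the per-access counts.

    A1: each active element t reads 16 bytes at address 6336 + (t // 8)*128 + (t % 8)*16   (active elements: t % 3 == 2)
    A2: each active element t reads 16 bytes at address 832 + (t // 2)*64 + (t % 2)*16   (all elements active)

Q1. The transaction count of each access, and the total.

A1: 2 transactions
A2: 4 transactions

Answer: 2,4; total 6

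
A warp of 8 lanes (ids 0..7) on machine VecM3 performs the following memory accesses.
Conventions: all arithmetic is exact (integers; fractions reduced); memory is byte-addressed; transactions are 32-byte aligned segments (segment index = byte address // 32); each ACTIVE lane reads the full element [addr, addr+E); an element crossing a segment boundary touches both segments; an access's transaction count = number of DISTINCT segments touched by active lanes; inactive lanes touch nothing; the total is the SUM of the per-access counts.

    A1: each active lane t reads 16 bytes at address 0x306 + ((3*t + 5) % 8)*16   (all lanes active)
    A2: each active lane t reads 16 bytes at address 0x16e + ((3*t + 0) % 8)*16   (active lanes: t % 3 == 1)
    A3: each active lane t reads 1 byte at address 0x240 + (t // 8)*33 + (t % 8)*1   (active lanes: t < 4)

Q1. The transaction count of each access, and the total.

A1: 5 transactions
A2: 3 transactions
A3: 1 transaction

Answer: 5,3,1; total 9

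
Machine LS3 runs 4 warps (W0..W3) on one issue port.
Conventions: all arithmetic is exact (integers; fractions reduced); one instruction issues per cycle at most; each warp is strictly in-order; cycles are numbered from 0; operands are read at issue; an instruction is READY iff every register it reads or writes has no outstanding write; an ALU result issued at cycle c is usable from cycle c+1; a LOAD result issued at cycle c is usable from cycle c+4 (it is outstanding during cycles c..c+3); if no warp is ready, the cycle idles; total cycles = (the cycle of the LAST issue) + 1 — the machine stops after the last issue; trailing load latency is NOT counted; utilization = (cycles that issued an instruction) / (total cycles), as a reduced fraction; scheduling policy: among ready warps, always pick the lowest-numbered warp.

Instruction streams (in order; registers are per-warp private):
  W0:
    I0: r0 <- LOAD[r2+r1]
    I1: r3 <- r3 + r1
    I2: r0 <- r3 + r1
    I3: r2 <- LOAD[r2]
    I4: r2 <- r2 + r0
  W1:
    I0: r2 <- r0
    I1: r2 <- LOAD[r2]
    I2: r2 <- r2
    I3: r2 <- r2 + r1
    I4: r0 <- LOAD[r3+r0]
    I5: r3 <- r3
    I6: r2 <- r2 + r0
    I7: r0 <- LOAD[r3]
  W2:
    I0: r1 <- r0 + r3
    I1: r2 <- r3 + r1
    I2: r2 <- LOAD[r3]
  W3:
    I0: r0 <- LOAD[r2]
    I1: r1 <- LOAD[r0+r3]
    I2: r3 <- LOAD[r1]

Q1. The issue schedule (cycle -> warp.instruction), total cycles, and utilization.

cycle 0: W0.I0
cycle 1: W0.I1
cycle 2: W1.I0
cycle 3: W1.I1
cycle 4: W0.I2
cycle 5: W0.I3
cycle 6: W2.I0
cycle 7: W1.I2
cycle 8: W1.I3
cycle 9: W0.I4
cycle 10: W1.I4
cycle 11: W1.I5
cycle 12: W2.I1
cycle 13: W2.I2
cycle 14: W1.I6
cycle 15: W1.I7
cycle 16: W3.I0
cycle 17: idle
cycle 18: idle
cycle 19: idle
cycle 20: W3.I1
cycle 21: idle
cycle 22: idle
cycle 23: idle
cycle 24: W3.I2

Answer: 25 cycles, utilization 19/25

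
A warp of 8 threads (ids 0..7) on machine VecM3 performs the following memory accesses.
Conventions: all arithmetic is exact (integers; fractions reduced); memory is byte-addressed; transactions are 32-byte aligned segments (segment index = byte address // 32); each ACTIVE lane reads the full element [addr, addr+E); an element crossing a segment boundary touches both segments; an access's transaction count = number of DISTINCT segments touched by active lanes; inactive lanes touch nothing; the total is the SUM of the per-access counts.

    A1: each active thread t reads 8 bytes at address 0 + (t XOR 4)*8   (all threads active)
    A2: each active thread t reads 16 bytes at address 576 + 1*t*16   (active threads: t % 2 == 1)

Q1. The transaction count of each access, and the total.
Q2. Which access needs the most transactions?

A1: 2 transactions
A2: 4 transactions

Answer: 2,4; total 6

Answer: A2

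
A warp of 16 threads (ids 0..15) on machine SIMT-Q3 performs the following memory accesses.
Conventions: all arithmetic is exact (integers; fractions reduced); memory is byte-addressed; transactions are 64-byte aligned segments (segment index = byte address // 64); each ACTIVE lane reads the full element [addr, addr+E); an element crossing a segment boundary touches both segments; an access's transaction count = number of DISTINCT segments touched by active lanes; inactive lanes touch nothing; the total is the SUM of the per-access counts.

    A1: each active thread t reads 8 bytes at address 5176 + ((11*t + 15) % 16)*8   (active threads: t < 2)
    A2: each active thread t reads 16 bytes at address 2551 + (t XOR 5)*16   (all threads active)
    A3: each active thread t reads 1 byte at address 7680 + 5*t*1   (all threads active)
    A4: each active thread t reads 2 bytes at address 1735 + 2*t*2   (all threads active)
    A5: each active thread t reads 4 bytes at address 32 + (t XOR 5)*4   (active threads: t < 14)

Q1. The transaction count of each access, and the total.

A1: 1 transaction
A2: 5 transactions
A3: 2 transactions
A4: 2 transactions
A5: 2 transactions

Answer: 1,5,2,2,2; total 12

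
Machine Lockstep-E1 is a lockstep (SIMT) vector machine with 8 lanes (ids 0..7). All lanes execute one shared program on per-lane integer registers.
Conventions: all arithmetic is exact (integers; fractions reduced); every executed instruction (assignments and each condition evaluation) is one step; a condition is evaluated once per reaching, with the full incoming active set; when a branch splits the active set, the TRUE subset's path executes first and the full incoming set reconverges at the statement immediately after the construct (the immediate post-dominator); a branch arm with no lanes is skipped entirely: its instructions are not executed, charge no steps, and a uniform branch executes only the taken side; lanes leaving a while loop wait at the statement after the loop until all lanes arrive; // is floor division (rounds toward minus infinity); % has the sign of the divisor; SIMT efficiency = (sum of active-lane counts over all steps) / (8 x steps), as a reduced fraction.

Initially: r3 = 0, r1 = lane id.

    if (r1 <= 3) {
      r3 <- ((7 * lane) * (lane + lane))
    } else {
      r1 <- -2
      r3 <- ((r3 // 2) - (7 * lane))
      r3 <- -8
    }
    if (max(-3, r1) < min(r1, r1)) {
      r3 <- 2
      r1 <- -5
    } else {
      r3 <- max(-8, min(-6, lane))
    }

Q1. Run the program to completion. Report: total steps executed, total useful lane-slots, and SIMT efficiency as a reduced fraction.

Answer: 7 steps, 40 useful, 5/7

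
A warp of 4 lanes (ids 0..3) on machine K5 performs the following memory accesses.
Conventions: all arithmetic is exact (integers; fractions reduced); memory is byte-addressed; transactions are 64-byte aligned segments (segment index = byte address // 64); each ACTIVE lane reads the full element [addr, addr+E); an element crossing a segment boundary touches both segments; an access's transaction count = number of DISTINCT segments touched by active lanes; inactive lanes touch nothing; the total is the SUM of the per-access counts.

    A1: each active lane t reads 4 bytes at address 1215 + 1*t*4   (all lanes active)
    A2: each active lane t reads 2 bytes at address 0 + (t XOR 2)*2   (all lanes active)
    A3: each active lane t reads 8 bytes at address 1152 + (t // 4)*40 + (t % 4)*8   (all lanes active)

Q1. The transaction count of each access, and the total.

A1: 2 transactions
A2: 1 transaction
A3: 1 transaction

Answer: 2,1,1; total 4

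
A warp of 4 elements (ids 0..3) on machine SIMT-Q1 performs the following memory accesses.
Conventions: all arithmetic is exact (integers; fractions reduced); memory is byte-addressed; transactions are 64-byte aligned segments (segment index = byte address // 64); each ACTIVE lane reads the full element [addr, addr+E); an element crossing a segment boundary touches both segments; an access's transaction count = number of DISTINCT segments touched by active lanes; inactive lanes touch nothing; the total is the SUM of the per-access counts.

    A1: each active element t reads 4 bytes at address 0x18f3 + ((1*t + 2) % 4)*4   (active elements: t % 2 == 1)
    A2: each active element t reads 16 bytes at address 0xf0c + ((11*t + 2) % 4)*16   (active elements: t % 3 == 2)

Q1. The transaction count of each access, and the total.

A1: 2 transactions
A2: 1 transaction

Answer: 2,1; total 3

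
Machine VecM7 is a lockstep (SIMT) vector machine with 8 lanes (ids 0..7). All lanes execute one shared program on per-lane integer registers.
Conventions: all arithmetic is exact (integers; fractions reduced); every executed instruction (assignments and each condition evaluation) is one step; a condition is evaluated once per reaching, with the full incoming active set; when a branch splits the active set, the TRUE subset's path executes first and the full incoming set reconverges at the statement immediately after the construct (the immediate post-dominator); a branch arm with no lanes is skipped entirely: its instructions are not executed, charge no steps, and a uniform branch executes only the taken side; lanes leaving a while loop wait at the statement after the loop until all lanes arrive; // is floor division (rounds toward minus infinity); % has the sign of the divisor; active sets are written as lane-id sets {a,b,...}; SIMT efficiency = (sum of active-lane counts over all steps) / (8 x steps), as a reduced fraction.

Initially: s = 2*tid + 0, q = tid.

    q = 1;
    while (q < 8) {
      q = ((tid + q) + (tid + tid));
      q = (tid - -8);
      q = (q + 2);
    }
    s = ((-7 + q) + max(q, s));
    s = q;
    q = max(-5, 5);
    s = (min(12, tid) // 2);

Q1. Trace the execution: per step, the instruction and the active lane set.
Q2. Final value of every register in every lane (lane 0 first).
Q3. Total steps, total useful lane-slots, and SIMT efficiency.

step 0: q <- 1                       {0,1,2,3,4,5,6,7}
step 1: eval (q < 8)                 {0,1,2,3,4,5,6,7}
step 2: q <- ((tid + q) + (tid + tid)) {0,1,2,3,4,5,6,7}
step 3: q <- (tid - -8)              {0,1,2,3,4,5,6,7}
step 4: q <- (q + 2)                 {0,1,2,3,4,5,6,7}
step 5: eval (q < 8)                 {0,1,2,3,4,5,6,7}
step 6: s <- ((-7 + q) + max(q, s))  {0,1,2,3,4,5,6,7}
step 7: s <- q                       {0,1,2,3,4,5,6,7}
step 8: q <- max(-5, 5)              {0,1,2,3,4,5,6,7}
step 9: s <- (min(12, tid) // 2)     {0,1,2,3,4,5,6,7}

Answer: 10 steps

s: 0,0,1,1,2,2,3,3
q: 5,5,5,5,5,5,5,5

steps = 10; useful = 80; efficiency = 80/80 = 1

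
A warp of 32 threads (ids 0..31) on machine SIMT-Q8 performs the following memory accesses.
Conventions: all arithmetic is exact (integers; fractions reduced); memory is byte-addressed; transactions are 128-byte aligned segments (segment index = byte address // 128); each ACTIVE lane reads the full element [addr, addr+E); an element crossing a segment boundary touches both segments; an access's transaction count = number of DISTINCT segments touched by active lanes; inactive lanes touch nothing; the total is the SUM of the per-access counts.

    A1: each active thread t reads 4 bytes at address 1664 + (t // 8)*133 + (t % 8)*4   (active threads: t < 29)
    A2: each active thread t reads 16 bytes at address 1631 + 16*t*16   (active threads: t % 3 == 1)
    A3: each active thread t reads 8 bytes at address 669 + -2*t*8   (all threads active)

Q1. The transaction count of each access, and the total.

A1: 4 transactions
A2: 11 transactions
A3: 5 transactions

Answer: 4,11,5; total 20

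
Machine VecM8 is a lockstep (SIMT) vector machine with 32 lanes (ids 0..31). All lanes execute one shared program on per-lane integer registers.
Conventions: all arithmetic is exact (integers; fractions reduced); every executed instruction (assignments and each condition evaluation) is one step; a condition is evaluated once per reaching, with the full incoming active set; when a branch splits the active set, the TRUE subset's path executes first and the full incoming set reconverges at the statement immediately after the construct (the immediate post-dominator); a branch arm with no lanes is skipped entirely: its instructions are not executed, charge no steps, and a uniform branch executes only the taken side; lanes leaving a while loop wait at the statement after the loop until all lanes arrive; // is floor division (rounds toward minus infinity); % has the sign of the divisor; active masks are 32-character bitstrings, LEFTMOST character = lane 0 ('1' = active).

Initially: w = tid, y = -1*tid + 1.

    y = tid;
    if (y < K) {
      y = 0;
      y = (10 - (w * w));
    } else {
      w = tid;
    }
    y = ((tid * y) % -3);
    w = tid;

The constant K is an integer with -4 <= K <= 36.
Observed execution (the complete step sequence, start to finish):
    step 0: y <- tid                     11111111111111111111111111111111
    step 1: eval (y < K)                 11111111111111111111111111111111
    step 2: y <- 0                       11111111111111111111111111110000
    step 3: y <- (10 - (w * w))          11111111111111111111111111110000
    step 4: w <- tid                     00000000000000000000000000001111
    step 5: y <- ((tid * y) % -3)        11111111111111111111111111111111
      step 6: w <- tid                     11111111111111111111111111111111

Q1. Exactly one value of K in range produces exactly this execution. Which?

Answer: K = 28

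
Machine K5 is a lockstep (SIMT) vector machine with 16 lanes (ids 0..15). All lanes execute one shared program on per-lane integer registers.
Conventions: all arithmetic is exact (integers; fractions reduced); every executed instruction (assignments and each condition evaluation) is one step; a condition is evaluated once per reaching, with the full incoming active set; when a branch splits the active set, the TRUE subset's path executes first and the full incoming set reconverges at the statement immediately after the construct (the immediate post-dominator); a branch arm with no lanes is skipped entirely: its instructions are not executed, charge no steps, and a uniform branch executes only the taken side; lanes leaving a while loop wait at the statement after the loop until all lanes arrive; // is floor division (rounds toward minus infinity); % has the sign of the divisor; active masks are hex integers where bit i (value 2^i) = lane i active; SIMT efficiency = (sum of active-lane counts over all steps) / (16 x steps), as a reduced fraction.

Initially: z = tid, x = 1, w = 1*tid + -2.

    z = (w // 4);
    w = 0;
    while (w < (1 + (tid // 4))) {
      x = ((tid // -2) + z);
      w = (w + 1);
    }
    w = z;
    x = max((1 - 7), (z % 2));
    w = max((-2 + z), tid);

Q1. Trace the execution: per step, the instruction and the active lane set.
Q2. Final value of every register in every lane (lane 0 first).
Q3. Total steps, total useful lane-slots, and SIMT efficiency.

step 0: z <- (w // 4)                0xffff
step 1: w <- 0                       0xffff
step 2: eval (w < (1 + (tid // 4)))  0xffff
step 3: x <- ((tid // -2) + z)       0xffff
step 4: w <- (w + 1)                 0xffff
step 5: eval (w < (1 + (tid // 4)))  0xffff
step 6: x <- ((tid // -2) + z)       0xfff0
step 7: w <- (w + 1)                 0xfff0
step 8: eval (w < (1 + (tid // 4)))  0xfff0
step 9: x <- ((tid // -2) + z)       0xff00
step 10: w <- (w + 1)                 0xff00
step 11: eval (w < (1 + (tid // 4)))  0xff00
step 12: x <- ((tid // -2) + z)       0xf000
step 13: w <- (w + 1)                 0xf000
step 14: eval (w < (1 + (tid // 4)))  0xf000
step 15: w <- z                       0xffff
step 16: x <- max((1 - 7), (z % 2))   0xffff
step 17: w <- max((-2 + z), tid)      0xffff

Answer: 18 steps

z: -1,-1,0,0,0,0,1,1,1,1,2,2,2,2,3,3
x: 1,1,0,0,0,0,1,1,1,1,0,0,0,0,1,1
w: 0,1,2,3,4,5,6,7,8,9,10,11,12,13,14,15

steps = 18; useful = 216; efficiency = 216/288 = 3/4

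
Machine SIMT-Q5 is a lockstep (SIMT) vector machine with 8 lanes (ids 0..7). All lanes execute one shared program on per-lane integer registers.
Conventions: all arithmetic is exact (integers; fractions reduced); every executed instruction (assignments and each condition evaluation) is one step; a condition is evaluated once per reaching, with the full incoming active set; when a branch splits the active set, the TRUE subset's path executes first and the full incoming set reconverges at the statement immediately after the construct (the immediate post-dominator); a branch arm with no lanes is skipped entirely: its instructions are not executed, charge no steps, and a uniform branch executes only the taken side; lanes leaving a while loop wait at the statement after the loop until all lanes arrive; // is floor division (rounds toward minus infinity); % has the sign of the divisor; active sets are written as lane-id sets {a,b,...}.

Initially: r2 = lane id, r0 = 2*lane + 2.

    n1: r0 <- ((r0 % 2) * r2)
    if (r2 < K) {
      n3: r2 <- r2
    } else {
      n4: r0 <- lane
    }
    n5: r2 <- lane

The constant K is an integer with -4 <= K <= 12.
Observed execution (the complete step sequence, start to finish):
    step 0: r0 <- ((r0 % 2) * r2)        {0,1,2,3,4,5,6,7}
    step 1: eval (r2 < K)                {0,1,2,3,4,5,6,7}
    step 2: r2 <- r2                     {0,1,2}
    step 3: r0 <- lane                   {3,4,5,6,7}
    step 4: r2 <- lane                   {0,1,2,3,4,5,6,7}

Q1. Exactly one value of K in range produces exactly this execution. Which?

Answer: K = 3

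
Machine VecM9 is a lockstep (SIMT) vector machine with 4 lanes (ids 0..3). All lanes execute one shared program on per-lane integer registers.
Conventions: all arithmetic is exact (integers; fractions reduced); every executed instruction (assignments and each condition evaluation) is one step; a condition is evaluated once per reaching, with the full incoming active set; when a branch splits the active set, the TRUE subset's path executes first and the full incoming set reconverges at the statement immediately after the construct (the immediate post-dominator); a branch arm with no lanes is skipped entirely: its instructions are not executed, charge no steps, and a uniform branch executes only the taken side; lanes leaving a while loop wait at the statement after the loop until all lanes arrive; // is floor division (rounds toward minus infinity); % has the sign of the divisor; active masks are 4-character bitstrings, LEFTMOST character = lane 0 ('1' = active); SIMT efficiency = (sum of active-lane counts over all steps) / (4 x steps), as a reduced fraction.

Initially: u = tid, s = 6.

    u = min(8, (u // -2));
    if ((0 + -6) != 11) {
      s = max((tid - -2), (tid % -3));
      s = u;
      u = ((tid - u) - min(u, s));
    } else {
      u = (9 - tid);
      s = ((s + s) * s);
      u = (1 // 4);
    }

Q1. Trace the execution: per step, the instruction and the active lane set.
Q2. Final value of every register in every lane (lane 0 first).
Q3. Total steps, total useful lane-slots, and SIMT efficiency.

step 0: u <- min(8, (u // -2))       1111
step 1: eval ((0 + -6) != 11)        1111
step 2: s <- max((tid - -2), (tid % -3)) 1111
step 3: s <- u                       1111
step 4: u <- ((tid - u) - min(u, s)) 1111

Answer: 5 steps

u: 0,3,4,7
s: 0,-1,-1,-2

steps = 5; useful = 20; efficiency = 20/20 = 1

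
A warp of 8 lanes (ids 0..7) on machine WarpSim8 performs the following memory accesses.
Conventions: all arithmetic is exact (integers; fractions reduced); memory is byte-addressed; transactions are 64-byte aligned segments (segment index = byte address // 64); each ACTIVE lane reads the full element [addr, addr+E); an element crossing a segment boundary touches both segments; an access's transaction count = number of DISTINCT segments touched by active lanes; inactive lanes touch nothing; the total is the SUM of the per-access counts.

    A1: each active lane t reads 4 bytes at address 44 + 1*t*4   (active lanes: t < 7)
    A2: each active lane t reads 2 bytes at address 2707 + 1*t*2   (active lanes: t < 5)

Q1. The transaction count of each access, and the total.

A1: 2 transactions
A2: 1 transaction

Answer: 2,1; total 3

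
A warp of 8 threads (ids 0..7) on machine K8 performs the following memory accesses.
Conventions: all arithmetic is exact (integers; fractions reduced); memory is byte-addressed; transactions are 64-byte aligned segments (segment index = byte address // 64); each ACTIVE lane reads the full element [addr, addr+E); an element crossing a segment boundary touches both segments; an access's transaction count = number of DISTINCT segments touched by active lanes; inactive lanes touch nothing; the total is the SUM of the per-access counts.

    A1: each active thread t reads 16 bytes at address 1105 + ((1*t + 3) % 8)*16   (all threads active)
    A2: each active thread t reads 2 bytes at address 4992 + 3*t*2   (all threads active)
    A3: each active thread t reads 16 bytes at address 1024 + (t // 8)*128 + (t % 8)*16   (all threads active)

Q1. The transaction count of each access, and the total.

A1: 3 transactions
A2: 1 transaction
A3: 2 transactions

Answer: 3,1,2; total 6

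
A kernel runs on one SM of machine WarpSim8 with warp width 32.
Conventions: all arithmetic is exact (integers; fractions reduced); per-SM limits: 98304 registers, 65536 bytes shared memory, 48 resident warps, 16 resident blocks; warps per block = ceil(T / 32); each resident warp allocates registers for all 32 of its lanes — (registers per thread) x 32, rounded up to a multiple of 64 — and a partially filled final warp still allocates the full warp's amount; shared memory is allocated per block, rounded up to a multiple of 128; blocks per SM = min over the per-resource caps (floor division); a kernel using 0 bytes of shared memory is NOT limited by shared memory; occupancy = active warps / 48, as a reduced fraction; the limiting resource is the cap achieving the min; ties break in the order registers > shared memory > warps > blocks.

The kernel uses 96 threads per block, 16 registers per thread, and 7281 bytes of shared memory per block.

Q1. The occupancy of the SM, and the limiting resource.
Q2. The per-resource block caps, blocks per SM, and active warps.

Answer: occupancy 1/2, limited by shared memory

registers: 64 blocks
shared memory: 8 blocks
warps: 16 blocks
blocks: 16 blocks

Answer: 8 blocks, 24 active warps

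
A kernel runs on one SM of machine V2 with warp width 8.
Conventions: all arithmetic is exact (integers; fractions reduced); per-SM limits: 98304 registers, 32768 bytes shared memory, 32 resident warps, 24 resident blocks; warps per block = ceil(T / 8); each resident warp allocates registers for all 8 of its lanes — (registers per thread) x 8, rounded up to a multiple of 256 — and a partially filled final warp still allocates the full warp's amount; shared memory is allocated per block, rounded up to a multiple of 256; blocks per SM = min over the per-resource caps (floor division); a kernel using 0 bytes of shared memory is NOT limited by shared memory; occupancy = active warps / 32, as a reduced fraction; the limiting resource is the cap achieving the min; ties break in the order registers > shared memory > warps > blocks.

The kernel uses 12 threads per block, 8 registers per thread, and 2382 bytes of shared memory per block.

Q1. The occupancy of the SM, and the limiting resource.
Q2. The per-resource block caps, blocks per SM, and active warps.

Answer: occupancy 3/4, limited by shared memory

registers: 192 blocks
shared memory: 12 blocks
warps: 16 blocks
blocks: 24 blocks

Answer: 12 blocks, 24 active warps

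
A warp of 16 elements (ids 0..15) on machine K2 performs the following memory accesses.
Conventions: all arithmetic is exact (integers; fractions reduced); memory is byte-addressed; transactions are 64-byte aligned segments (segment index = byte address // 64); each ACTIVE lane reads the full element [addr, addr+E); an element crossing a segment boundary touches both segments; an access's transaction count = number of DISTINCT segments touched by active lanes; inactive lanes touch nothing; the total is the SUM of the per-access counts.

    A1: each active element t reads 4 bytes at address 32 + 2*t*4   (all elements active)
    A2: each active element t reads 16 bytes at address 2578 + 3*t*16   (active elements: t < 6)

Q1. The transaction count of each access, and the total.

A1: 3 transactions
A2: 5 transactions

Answer: 3,5; total 8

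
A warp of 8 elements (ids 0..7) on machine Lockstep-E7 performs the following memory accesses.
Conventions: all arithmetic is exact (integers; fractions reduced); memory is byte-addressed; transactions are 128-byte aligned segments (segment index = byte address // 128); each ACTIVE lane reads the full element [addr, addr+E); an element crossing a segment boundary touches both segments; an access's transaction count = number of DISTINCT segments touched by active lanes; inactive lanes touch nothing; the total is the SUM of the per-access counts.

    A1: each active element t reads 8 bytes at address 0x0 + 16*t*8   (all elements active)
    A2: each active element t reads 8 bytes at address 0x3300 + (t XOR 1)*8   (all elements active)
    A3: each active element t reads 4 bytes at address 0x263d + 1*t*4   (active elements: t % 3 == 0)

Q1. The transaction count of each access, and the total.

A1: 8 transactions
A2: 1 transaction
A3: 1 transaction

Answer: 8,1,1; total 10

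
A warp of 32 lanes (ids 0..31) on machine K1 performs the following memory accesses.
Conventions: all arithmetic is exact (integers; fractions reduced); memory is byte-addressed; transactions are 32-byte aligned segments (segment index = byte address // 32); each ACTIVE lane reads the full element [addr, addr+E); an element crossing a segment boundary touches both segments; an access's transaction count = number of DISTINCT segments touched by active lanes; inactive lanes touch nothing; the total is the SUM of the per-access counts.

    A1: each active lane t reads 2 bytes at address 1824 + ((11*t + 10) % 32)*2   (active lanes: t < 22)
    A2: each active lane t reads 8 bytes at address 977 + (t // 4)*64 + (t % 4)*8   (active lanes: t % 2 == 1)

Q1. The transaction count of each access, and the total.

A1: 2 transactions
A2: 16 transactions

Answer: 2,16; total 18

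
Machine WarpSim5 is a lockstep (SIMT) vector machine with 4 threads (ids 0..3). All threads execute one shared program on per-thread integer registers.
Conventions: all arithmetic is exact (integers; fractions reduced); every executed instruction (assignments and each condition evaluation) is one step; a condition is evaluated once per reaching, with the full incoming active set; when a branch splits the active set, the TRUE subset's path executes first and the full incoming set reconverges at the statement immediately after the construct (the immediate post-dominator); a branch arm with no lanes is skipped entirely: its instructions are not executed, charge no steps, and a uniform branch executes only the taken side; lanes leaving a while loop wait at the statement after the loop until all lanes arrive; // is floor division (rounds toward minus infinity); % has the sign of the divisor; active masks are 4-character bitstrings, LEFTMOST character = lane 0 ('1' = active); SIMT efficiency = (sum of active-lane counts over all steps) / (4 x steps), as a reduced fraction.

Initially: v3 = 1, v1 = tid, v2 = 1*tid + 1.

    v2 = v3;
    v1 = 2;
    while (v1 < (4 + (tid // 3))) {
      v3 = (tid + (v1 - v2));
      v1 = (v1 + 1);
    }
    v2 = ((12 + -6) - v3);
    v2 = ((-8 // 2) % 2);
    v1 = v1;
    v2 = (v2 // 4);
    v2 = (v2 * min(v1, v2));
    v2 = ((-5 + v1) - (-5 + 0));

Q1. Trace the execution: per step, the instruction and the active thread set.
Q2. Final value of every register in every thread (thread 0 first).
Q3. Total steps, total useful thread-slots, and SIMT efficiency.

step 0: v2 <- v3                     1111
step 1: v1 <- 2                      1111
step 2: eval (v1 < (4 + (tid // 3))) 1111
step 3: v3 <- (tid + (v1 - v2))      1111
step 4: v1 <- (v1 + 1)               1111
step 5: eval (v1 < (4 + (tid // 3))) 1111
step 6: v3 <- (tid + (v1 - v2))      1111
step 7: v1 <- (v1 + 1)               1111
step 8: eval (v1 < (4 + (tid // 3))) 1111
step 9: v3 <- (tid + (v1 - v2))      0001
step 10: v1 <- (v1 + 1)               0001
step 11: eval (v1 < (4 + (tid // 3))) 0001
step 12: v2 <- ((12 + -6) - v3)       1111
step 13: v2 <- ((-8 // 2) % 2)        1111
step 14: v1 <- v1                     1111
step 15: v2 <- (v2 // 4)              1111
step 16: v2 <- (v2 * min(v1, v2))     1111
step 17: v2 <- ((-5 + v1) - (-5 + 0)) 1111

Answer: 18 steps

v3: 2,3,4,6
v1: 4,4,4,5
v2: 4,4,4,5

steps = 18; useful = 63; efficiency = 63/72 = 7/8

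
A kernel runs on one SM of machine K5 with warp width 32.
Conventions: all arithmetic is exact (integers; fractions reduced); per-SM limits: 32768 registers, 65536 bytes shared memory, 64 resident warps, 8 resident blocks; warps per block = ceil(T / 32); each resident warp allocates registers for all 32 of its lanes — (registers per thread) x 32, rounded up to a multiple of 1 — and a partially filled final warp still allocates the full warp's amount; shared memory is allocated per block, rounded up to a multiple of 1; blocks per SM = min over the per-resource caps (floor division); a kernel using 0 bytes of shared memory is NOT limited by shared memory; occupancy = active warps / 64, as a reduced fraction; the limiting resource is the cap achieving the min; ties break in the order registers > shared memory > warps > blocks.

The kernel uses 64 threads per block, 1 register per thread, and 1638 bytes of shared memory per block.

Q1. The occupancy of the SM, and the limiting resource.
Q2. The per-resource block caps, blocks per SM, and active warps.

Answer: occupancy 1/4, limited by blocks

registers: 512 blocks
shared memory: 40 blocks
warps: 32 blocks
blocks: 8 blocks

Answer: 8 blocks, 16 active warps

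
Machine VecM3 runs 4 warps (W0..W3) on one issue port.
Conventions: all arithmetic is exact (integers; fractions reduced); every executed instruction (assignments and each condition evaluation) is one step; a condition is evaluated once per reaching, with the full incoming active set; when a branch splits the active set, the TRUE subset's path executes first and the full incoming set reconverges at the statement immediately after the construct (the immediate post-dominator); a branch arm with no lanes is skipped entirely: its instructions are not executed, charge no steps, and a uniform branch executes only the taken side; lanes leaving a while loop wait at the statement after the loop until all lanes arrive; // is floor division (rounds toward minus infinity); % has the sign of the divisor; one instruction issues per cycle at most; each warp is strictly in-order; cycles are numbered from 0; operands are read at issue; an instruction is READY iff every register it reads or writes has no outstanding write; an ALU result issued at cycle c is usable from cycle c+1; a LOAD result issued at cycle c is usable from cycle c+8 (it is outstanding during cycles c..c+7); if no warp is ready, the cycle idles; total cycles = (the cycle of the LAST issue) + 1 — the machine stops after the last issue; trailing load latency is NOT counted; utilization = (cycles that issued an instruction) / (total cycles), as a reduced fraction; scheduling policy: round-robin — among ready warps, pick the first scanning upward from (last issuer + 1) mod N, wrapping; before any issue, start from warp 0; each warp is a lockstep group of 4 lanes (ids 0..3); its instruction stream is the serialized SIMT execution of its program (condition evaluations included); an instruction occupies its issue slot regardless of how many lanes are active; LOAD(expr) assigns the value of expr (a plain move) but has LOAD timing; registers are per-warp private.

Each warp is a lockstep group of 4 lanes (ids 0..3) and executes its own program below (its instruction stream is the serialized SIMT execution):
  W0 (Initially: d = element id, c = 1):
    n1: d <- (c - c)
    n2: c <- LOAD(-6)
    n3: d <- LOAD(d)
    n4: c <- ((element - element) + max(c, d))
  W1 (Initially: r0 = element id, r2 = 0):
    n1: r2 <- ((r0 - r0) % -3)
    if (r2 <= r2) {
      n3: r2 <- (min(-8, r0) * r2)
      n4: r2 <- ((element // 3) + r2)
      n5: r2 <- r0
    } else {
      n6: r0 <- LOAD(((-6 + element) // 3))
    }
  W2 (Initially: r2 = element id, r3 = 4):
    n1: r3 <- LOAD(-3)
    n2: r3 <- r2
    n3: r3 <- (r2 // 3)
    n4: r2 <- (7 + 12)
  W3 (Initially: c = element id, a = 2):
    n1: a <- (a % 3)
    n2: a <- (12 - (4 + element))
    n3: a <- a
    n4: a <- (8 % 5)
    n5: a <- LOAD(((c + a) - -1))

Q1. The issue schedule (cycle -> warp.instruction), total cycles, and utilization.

cycle 0: W0.I0
cycle 1: W1.I0
cycle 2: W2.I0
cycle 3: W3.I0
cycle 4: W0.I1
cycle 5: W1.I1
cycle 6: W3.I1
cycle 7: W0.I2
cycle 8: W1.I2
cycle 9: W3.I2
cycle 10: W1.I3
cycle 11: W2.I1
cycle 12: W3.I3
cycle 13: W1.I4
cycle 14: W2.I2
cycle 15: W3.I4
cycle 16: W0.I3
cycle 17: W2.I3

Answer: 18 cycles, utilization 1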